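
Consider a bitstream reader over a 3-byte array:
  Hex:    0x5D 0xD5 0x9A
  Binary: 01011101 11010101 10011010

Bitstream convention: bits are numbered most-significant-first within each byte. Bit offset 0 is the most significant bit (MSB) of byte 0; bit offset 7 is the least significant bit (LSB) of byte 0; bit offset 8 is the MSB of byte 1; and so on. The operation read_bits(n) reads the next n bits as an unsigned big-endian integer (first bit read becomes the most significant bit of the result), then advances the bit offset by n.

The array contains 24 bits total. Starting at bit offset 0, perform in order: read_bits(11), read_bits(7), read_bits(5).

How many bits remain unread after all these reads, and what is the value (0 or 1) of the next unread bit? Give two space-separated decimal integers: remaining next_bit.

Read 1: bits[0:11] width=11 -> value=750 (bin 01011101110); offset now 11 = byte 1 bit 3; 13 bits remain
Read 2: bits[11:18] width=7 -> value=86 (bin 1010110); offset now 18 = byte 2 bit 2; 6 bits remain
Read 3: bits[18:23] width=5 -> value=13 (bin 01101); offset now 23 = byte 2 bit 7; 1 bits remain

Answer: 1 0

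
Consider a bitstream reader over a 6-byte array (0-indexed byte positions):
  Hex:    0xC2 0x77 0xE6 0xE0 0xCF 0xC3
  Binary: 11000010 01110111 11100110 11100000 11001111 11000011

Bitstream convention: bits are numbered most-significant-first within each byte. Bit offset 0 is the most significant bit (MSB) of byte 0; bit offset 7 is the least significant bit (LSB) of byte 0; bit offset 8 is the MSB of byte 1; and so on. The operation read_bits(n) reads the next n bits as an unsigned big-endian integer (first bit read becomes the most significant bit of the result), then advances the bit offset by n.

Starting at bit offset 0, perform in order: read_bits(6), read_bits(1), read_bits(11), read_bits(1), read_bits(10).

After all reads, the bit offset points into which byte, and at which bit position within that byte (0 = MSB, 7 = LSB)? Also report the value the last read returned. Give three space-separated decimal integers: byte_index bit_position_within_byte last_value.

Answer: 3 5 220

Derivation:
Read 1: bits[0:6] width=6 -> value=48 (bin 110000); offset now 6 = byte 0 bit 6; 42 bits remain
Read 2: bits[6:7] width=1 -> value=1 (bin 1); offset now 7 = byte 0 bit 7; 41 bits remain
Read 3: bits[7:18] width=11 -> value=479 (bin 00111011111); offset now 18 = byte 2 bit 2; 30 bits remain
Read 4: bits[18:19] width=1 -> value=1 (bin 1); offset now 19 = byte 2 bit 3; 29 bits remain
Read 5: bits[19:29] width=10 -> value=220 (bin 0011011100); offset now 29 = byte 3 bit 5; 19 bits remain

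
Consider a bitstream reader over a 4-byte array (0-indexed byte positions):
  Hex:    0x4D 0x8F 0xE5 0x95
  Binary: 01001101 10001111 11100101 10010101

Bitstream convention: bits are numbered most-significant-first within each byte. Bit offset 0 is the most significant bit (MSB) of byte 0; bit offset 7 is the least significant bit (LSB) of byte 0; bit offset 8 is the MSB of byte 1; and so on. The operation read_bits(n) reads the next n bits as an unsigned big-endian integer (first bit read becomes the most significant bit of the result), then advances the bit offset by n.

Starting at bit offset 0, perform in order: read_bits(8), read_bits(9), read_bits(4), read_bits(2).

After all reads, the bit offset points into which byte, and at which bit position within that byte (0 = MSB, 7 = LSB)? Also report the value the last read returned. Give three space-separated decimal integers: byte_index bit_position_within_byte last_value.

Read 1: bits[0:8] width=8 -> value=77 (bin 01001101); offset now 8 = byte 1 bit 0; 24 bits remain
Read 2: bits[8:17] width=9 -> value=287 (bin 100011111); offset now 17 = byte 2 bit 1; 15 bits remain
Read 3: bits[17:21] width=4 -> value=12 (bin 1100); offset now 21 = byte 2 bit 5; 11 bits remain
Read 4: bits[21:23] width=2 -> value=2 (bin 10); offset now 23 = byte 2 bit 7; 9 bits remain

Answer: 2 7 2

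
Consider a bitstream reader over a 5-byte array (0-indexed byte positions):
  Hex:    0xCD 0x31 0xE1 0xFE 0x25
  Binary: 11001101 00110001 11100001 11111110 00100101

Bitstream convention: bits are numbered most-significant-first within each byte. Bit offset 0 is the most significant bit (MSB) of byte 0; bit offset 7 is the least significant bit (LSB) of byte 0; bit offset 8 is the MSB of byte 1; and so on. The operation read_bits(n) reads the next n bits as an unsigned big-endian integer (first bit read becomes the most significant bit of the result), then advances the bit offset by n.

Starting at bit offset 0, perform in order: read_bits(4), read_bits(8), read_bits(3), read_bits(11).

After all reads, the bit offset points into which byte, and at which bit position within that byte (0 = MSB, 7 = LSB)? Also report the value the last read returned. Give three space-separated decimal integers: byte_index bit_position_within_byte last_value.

Answer: 3 2 1927

Derivation:
Read 1: bits[0:4] width=4 -> value=12 (bin 1100); offset now 4 = byte 0 bit 4; 36 bits remain
Read 2: bits[4:12] width=8 -> value=211 (bin 11010011); offset now 12 = byte 1 bit 4; 28 bits remain
Read 3: bits[12:15] width=3 -> value=0 (bin 000); offset now 15 = byte 1 bit 7; 25 bits remain
Read 4: bits[15:26] width=11 -> value=1927 (bin 11110000111); offset now 26 = byte 3 bit 2; 14 bits remain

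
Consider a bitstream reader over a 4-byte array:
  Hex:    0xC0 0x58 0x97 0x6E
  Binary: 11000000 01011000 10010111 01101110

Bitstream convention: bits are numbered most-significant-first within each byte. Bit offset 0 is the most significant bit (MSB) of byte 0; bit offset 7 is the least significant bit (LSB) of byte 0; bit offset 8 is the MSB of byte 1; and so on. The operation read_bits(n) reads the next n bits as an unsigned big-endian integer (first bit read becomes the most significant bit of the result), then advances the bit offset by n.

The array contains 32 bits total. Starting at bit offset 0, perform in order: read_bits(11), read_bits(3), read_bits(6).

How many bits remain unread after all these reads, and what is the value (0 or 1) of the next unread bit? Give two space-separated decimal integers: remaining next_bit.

Answer: 12 0

Derivation:
Read 1: bits[0:11] width=11 -> value=1538 (bin 11000000010); offset now 11 = byte 1 bit 3; 21 bits remain
Read 2: bits[11:14] width=3 -> value=6 (bin 110); offset now 14 = byte 1 bit 6; 18 bits remain
Read 3: bits[14:20] width=6 -> value=9 (bin 001001); offset now 20 = byte 2 bit 4; 12 bits remain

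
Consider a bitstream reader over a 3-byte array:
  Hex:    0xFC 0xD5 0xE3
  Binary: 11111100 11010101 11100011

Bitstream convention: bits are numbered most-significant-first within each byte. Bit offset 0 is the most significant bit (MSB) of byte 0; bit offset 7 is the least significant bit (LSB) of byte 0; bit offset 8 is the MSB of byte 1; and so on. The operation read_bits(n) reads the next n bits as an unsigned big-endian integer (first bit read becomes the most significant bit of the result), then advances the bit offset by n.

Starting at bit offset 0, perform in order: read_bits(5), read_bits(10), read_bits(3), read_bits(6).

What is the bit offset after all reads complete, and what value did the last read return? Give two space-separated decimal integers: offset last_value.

Read 1: bits[0:5] width=5 -> value=31 (bin 11111); offset now 5 = byte 0 bit 5; 19 bits remain
Read 2: bits[5:15] width=10 -> value=618 (bin 1001101010); offset now 15 = byte 1 bit 7; 9 bits remain
Read 3: bits[15:18] width=3 -> value=7 (bin 111); offset now 18 = byte 2 bit 2; 6 bits remain
Read 4: bits[18:24] width=6 -> value=35 (bin 100011); offset now 24 = byte 3 bit 0; 0 bits remain

Answer: 24 35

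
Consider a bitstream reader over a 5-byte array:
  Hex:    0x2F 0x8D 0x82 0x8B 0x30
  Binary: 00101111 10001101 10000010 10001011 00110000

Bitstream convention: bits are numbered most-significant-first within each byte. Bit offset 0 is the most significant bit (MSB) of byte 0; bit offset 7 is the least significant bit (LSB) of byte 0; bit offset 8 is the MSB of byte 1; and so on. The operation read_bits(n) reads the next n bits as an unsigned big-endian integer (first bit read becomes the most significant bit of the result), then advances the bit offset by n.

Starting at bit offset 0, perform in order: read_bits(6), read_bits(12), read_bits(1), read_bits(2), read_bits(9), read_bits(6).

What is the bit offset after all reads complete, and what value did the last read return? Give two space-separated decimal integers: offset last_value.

Answer: 36 51

Derivation:
Read 1: bits[0:6] width=6 -> value=11 (bin 001011); offset now 6 = byte 0 bit 6; 34 bits remain
Read 2: bits[6:18] width=12 -> value=3638 (bin 111000110110); offset now 18 = byte 2 bit 2; 22 bits remain
Read 3: bits[18:19] width=1 -> value=0 (bin 0); offset now 19 = byte 2 bit 3; 21 bits remain
Read 4: bits[19:21] width=2 -> value=0 (bin 00); offset now 21 = byte 2 bit 5; 19 bits remain
Read 5: bits[21:30] width=9 -> value=162 (bin 010100010); offset now 30 = byte 3 bit 6; 10 bits remain
Read 6: bits[30:36] width=6 -> value=51 (bin 110011); offset now 36 = byte 4 bit 4; 4 bits remain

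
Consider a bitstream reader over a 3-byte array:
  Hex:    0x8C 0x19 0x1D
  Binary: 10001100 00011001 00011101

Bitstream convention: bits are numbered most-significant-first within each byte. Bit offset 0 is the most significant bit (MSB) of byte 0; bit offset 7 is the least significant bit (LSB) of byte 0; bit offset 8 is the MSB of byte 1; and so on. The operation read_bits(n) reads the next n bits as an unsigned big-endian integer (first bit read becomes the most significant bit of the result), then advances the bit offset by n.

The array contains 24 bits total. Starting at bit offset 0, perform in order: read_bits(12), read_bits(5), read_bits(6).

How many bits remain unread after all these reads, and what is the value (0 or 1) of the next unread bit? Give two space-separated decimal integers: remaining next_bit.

Read 1: bits[0:12] width=12 -> value=2241 (bin 100011000001); offset now 12 = byte 1 bit 4; 12 bits remain
Read 2: bits[12:17] width=5 -> value=18 (bin 10010); offset now 17 = byte 2 bit 1; 7 bits remain
Read 3: bits[17:23] width=6 -> value=14 (bin 001110); offset now 23 = byte 2 bit 7; 1 bits remain

Answer: 1 1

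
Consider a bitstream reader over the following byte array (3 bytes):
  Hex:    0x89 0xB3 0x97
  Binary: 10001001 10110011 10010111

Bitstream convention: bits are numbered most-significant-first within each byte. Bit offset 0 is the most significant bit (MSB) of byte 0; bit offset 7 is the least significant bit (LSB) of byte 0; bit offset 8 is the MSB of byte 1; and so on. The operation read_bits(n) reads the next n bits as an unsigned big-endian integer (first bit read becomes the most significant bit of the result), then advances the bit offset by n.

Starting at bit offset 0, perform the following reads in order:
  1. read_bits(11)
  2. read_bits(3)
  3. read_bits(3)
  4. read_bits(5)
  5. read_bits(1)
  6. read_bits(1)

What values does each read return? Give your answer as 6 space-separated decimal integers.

Answer: 1101 4 7 5 1 1

Derivation:
Read 1: bits[0:11] width=11 -> value=1101 (bin 10001001101); offset now 11 = byte 1 bit 3; 13 bits remain
Read 2: bits[11:14] width=3 -> value=4 (bin 100); offset now 14 = byte 1 bit 6; 10 bits remain
Read 3: bits[14:17] width=3 -> value=7 (bin 111); offset now 17 = byte 2 bit 1; 7 bits remain
Read 4: bits[17:22] width=5 -> value=5 (bin 00101); offset now 22 = byte 2 bit 6; 2 bits remain
Read 5: bits[22:23] width=1 -> value=1 (bin 1); offset now 23 = byte 2 bit 7; 1 bits remain
Read 6: bits[23:24] width=1 -> value=1 (bin 1); offset now 24 = byte 3 bit 0; 0 bits remain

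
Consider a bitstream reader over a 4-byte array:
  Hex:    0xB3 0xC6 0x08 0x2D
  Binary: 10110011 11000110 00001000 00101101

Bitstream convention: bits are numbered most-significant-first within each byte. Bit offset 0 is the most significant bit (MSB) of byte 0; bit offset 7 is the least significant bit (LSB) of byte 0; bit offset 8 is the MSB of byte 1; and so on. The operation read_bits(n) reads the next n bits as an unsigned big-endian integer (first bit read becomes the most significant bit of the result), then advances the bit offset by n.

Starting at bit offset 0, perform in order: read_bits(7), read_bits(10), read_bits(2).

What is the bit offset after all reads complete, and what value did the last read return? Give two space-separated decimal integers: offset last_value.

Read 1: bits[0:7] width=7 -> value=89 (bin 1011001); offset now 7 = byte 0 bit 7; 25 bits remain
Read 2: bits[7:17] width=10 -> value=908 (bin 1110001100); offset now 17 = byte 2 bit 1; 15 bits remain
Read 3: bits[17:19] width=2 -> value=0 (bin 00); offset now 19 = byte 2 bit 3; 13 bits remain

Answer: 19 0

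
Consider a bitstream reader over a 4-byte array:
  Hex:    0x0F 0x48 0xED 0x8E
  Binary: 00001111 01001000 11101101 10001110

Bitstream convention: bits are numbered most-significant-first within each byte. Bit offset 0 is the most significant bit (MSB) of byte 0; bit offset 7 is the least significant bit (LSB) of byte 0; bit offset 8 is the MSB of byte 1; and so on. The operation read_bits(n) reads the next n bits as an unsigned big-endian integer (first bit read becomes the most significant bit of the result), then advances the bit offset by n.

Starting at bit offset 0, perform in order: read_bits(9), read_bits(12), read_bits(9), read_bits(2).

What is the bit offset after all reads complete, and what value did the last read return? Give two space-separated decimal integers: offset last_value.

Answer: 32 2

Derivation:
Read 1: bits[0:9] width=9 -> value=30 (bin 000011110); offset now 9 = byte 1 bit 1; 23 bits remain
Read 2: bits[9:21] width=12 -> value=2333 (bin 100100011101); offset now 21 = byte 2 bit 5; 11 bits remain
Read 3: bits[21:30] width=9 -> value=355 (bin 101100011); offset now 30 = byte 3 bit 6; 2 bits remain
Read 4: bits[30:32] width=2 -> value=2 (bin 10); offset now 32 = byte 4 bit 0; 0 bits remain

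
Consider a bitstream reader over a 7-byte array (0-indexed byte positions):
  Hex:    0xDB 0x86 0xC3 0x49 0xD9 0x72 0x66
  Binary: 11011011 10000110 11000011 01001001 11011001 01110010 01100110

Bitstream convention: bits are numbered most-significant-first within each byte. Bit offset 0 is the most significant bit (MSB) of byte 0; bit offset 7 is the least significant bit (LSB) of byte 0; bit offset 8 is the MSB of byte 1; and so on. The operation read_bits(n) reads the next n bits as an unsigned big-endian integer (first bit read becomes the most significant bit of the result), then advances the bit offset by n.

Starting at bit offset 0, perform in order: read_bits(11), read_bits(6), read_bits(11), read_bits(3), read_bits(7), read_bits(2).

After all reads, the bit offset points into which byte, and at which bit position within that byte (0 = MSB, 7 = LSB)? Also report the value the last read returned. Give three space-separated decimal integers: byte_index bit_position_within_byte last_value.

Answer: 5 0 1

Derivation:
Read 1: bits[0:11] width=11 -> value=1756 (bin 11011011100); offset now 11 = byte 1 bit 3; 45 bits remain
Read 2: bits[11:17] width=6 -> value=13 (bin 001101); offset now 17 = byte 2 bit 1; 39 bits remain
Read 3: bits[17:28] width=11 -> value=1076 (bin 10000110100); offset now 28 = byte 3 bit 4; 28 bits remain
Read 4: bits[28:31] width=3 -> value=4 (bin 100); offset now 31 = byte 3 bit 7; 25 bits remain
Read 5: bits[31:38] width=7 -> value=118 (bin 1110110); offset now 38 = byte 4 bit 6; 18 bits remain
Read 6: bits[38:40] width=2 -> value=1 (bin 01); offset now 40 = byte 5 bit 0; 16 bits remain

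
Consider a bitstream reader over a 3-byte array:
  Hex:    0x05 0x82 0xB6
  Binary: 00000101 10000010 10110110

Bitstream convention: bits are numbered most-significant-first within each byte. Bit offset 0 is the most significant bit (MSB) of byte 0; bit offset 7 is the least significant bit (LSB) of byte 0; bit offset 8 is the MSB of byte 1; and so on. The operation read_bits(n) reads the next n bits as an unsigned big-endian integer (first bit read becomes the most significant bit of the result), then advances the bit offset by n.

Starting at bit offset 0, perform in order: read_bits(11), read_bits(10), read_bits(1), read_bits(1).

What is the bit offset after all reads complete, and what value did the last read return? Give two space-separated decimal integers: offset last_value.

Read 1: bits[0:11] width=11 -> value=44 (bin 00000101100); offset now 11 = byte 1 bit 3; 13 bits remain
Read 2: bits[11:21] width=10 -> value=86 (bin 0001010110); offset now 21 = byte 2 bit 5; 3 bits remain
Read 3: bits[21:22] width=1 -> value=1 (bin 1); offset now 22 = byte 2 bit 6; 2 bits remain
Read 4: bits[22:23] width=1 -> value=1 (bin 1); offset now 23 = byte 2 bit 7; 1 bits remain

Answer: 23 1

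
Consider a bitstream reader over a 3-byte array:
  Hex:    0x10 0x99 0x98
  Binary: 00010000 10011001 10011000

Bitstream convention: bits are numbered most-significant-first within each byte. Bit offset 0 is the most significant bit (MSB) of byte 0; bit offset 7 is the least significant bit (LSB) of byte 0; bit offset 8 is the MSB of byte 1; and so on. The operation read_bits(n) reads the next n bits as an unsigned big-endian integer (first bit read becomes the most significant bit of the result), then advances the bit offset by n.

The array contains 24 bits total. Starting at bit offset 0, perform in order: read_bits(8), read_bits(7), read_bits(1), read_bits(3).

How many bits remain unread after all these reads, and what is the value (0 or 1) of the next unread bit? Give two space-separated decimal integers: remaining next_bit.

Answer: 5 1

Derivation:
Read 1: bits[0:8] width=8 -> value=16 (bin 00010000); offset now 8 = byte 1 bit 0; 16 bits remain
Read 2: bits[8:15] width=7 -> value=76 (bin 1001100); offset now 15 = byte 1 bit 7; 9 bits remain
Read 3: bits[15:16] width=1 -> value=1 (bin 1); offset now 16 = byte 2 bit 0; 8 bits remain
Read 4: bits[16:19] width=3 -> value=4 (bin 100); offset now 19 = byte 2 bit 3; 5 bits remain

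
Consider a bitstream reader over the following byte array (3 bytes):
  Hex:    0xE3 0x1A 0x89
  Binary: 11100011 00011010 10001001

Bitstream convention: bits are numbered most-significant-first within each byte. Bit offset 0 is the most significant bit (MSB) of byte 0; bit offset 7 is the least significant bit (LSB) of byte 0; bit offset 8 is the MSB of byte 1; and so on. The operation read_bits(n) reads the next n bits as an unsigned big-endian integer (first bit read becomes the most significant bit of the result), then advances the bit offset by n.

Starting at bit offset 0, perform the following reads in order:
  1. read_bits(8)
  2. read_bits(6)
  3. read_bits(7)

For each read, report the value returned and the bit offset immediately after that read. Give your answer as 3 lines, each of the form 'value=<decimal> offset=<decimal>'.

Read 1: bits[0:8] width=8 -> value=227 (bin 11100011); offset now 8 = byte 1 bit 0; 16 bits remain
Read 2: bits[8:14] width=6 -> value=6 (bin 000110); offset now 14 = byte 1 bit 6; 10 bits remain
Read 3: bits[14:21] width=7 -> value=81 (bin 1010001); offset now 21 = byte 2 bit 5; 3 bits remain

Answer: value=227 offset=8
value=6 offset=14
value=81 offset=21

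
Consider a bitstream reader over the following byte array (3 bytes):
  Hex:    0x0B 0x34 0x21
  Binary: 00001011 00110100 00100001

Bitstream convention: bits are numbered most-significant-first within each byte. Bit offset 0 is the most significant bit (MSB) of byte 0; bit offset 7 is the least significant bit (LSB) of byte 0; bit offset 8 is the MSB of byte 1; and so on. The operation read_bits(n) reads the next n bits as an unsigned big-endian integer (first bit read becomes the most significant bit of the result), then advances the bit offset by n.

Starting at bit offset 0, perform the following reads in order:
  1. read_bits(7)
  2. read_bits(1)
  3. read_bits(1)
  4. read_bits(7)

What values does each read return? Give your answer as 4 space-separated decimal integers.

Answer: 5 1 0 52

Derivation:
Read 1: bits[0:7] width=7 -> value=5 (bin 0000101); offset now 7 = byte 0 bit 7; 17 bits remain
Read 2: bits[7:8] width=1 -> value=1 (bin 1); offset now 8 = byte 1 bit 0; 16 bits remain
Read 3: bits[8:9] width=1 -> value=0 (bin 0); offset now 9 = byte 1 bit 1; 15 bits remain
Read 4: bits[9:16] width=7 -> value=52 (bin 0110100); offset now 16 = byte 2 bit 0; 8 bits remain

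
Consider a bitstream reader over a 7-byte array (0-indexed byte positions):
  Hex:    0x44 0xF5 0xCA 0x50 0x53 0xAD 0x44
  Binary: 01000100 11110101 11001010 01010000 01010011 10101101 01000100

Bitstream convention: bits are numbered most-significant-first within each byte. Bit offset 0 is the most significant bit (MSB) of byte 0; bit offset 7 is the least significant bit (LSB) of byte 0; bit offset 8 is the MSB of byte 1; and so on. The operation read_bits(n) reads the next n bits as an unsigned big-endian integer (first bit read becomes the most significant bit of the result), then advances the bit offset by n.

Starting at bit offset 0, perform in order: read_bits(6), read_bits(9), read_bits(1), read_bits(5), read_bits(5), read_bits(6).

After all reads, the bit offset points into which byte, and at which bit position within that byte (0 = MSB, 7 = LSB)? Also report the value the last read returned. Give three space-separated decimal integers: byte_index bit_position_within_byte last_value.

Answer: 4 0 16

Derivation:
Read 1: bits[0:6] width=6 -> value=17 (bin 010001); offset now 6 = byte 0 bit 6; 50 bits remain
Read 2: bits[6:15] width=9 -> value=122 (bin 001111010); offset now 15 = byte 1 bit 7; 41 bits remain
Read 3: bits[15:16] width=1 -> value=1 (bin 1); offset now 16 = byte 2 bit 0; 40 bits remain
Read 4: bits[16:21] width=5 -> value=25 (bin 11001); offset now 21 = byte 2 bit 5; 35 bits remain
Read 5: bits[21:26] width=5 -> value=9 (bin 01001); offset now 26 = byte 3 bit 2; 30 bits remain
Read 6: bits[26:32] width=6 -> value=16 (bin 010000); offset now 32 = byte 4 bit 0; 24 bits remain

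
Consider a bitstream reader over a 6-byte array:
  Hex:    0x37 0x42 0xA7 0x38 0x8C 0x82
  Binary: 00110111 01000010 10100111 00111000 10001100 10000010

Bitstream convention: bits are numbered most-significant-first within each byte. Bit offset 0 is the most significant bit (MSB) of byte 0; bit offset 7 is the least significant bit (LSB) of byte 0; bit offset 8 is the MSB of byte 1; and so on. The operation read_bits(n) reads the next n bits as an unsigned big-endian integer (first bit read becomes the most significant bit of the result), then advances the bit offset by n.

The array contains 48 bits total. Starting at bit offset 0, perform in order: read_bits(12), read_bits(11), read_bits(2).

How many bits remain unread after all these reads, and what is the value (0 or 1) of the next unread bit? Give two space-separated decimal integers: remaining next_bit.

Answer: 23 0

Derivation:
Read 1: bits[0:12] width=12 -> value=884 (bin 001101110100); offset now 12 = byte 1 bit 4; 36 bits remain
Read 2: bits[12:23] width=11 -> value=339 (bin 00101010011); offset now 23 = byte 2 bit 7; 25 bits remain
Read 3: bits[23:25] width=2 -> value=2 (bin 10); offset now 25 = byte 3 bit 1; 23 bits remain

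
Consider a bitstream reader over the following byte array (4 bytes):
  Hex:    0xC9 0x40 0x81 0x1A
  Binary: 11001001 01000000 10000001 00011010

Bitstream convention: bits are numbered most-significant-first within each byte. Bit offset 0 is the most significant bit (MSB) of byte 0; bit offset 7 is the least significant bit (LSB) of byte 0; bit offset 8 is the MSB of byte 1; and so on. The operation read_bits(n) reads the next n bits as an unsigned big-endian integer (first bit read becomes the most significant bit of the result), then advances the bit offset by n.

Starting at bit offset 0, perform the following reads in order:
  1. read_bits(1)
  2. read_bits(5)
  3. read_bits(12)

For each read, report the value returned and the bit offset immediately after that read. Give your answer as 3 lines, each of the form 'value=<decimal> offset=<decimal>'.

Read 1: bits[0:1] width=1 -> value=1 (bin 1); offset now 1 = byte 0 bit 1; 31 bits remain
Read 2: bits[1:6] width=5 -> value=18 (bin 10010); offset now 6 = byte 0 bit 6; 26 bits remain
Read 3: bits[6:18] width=12 -> value=1282 (bin 010100000010); offset now 18 = byte 2 bit 2; 14 bits remain

Answer: value=1 offset=1
value=18 offset=6
value=1282 offset=18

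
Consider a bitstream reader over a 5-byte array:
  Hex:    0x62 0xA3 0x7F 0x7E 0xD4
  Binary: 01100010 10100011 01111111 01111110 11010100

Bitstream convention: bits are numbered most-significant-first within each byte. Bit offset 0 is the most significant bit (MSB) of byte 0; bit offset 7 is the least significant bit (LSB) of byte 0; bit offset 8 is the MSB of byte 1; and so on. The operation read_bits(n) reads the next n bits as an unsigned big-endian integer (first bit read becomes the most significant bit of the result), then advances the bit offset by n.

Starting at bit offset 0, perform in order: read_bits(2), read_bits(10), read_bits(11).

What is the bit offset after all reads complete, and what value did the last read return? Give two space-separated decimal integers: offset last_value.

Read 1: bits[0:2] width=2 -> value=1 (bin 01); offset now 2 = byte 0 bit 2; 38 bits remain
Read 2: bits[2:12] width=10 -> value=554 (bin 1000101010); offset now 12 = byte 1 bit 4; 28 bits remain
Read 3: bits[12:23] width=11 -> value=447 (bin 00110111111); offset now 23 = byte 2 bit 7; 17 bits remain

Answer: 23 447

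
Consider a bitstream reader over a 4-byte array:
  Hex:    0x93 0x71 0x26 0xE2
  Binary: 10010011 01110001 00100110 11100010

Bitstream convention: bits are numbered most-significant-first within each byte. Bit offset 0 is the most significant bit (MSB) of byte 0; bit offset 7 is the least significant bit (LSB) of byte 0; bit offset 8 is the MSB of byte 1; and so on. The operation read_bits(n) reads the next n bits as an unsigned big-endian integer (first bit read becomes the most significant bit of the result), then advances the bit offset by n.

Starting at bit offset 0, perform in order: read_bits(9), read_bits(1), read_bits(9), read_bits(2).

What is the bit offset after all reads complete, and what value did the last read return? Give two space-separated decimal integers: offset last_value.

Read 1: bits[0:9] width=9 -> value=294 (bin 100100110); offset now 9 = byte 1 bit 1; 23 bits remain
Read 2: bits[9:10] width=1 -> value=1 (bin 1); offset now 10 = byte 1 bit 2; 22 bits remain
Read 3: bits[10:19] width=9 -> value=393 (bin 110001001); offset now 19 = byte 2 bit 3; 13 bits remain
Read 4: bits[19:21] width=2 -> value=0 (bin 00); offset now 21 = byte 2 bit 5; 11 bits remain

Answer: 21 0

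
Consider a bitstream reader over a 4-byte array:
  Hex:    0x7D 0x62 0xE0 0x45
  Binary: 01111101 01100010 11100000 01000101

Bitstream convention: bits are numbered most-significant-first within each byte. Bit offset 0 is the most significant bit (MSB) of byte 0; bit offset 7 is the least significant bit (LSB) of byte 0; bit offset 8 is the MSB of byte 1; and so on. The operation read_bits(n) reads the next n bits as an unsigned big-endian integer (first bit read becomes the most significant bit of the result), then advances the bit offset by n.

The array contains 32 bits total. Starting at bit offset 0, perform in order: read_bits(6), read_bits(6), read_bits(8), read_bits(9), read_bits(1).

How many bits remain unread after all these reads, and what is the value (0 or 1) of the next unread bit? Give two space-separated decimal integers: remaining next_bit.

Read 1: bits[0:6] width=6 -> value=31 (bin 011111); offset now 6 = byte 0 bit 6; 26 bits remain
Read 2: bits[6:12] width=6 -> value=22 (bin 010110); offset now 12 = byte 1 bit 4; 20 bits remain
Read 3: bits[12:20] width=8 -> value=46 (bin 00101110); offset now 20 = byte 2 bit 4; 12 bits remain
Read 4: bits[20:29] width=9 -> value=8 (bin 000001000); offset now 29 = byte 3 bit 5; 3 bits remain
Read 5: bits[29:30] width=1 -> value=1 (bin 1); offset now 30 = byte 3 bit 6; 2 bits remain

Answer: 2 0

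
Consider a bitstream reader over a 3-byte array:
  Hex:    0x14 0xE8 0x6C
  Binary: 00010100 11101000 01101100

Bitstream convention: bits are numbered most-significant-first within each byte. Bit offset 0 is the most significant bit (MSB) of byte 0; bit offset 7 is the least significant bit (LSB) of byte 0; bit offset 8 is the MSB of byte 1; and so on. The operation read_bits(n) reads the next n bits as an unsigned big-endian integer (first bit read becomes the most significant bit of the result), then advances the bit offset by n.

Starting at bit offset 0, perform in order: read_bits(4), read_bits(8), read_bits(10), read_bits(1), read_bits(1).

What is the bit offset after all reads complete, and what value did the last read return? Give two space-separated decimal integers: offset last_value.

Read 1: bits[0:4] width=4 -> value=1 (bin 0001); offset now 4 = byte 0 bit 4; 20 bits remain
Read 2: bits[4:12] width=8 -> value=78 (bin 01001110); offset now 12 = byte 1 bit 4; 12 bits remain
Read 3: bits[12:22] width=10 -> value=539 (bin 1000011011); offset now 22 = byte 2 bit 6; 2 bits remain
Read 4: bits[22:23] width=1 -> value=0 (bin 0); offset now 23 = byte 2 bit 7; 1 bits remain
Read 5: bits[23:24] width=1 -> value=0 (bin 0); offset now 24 = byte 3 bit 0; 0 bits remain

Answer: 24 0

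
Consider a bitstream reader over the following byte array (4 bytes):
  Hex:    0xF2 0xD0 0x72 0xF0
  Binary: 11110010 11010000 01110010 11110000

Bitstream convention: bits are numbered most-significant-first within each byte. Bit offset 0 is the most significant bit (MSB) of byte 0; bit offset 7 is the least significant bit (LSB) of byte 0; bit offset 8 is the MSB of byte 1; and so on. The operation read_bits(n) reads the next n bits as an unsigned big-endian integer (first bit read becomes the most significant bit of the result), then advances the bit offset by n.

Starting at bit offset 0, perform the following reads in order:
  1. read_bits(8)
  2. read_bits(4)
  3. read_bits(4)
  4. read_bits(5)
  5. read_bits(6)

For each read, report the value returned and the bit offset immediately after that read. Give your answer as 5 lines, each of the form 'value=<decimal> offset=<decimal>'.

Read 1: bits[0:8] width=8 -> value=242 (bin 11110010); offset now 8 = byte 1 bit 0; 24 bits remain
Read 2: bits[8:12] width=4 -> value=13 (bin 1101); offset now 12 = byte 1 bit 4; 20 bits remain
Read 3: bits[12:16] width=4 -> value=0 (bin 0000); offset now 16 = byte 2 bit 0; 16 bits remain
Read 4: bits[16:21] width=5 -> value=14 (bin 01110); offset now 21 = byte 2 bit 5; 11 bits remain
Read 5: bits[21:27] width=6 -> value=23 (bin 010111); offset now 27 = byte 3 bit 3; 5 bits remain

Answer: value=242 offset=8
value=13 offset=12
value=0 offset=16
value=14 offset=21
value=23 offset=27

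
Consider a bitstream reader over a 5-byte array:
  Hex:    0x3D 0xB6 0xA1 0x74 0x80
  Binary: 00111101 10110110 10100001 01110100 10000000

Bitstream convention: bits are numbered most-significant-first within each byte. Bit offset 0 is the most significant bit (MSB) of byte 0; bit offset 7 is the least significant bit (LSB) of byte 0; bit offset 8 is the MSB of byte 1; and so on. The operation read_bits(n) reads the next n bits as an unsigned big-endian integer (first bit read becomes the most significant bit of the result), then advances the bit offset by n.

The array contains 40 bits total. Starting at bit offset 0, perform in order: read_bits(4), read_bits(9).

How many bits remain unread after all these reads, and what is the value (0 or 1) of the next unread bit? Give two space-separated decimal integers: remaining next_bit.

Answer: 27 1

Derivation:
Read 1: bits[0:4] width=4 -> value=3 (bin 0011); offset now 4 = byte 0 bit 4; 36 bits remain
Read 2: bits[4:13] width=9 -> value=438 (bin 110110110); offset now 13 = byte 1 bit 5; 27 bits remain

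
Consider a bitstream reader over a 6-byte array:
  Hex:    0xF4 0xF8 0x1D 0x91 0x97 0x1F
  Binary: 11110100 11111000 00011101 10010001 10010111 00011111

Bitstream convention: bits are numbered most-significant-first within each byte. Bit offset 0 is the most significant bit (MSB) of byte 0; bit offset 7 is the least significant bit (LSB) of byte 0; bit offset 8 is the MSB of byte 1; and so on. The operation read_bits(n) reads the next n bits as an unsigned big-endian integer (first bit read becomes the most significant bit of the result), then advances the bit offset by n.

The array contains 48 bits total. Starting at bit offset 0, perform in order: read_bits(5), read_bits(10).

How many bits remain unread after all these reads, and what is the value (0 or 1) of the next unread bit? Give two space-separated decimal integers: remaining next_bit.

Answer: 33 0

Derivation:
Read 1: bits[0:5] width=5 -> value=30 (bin 11110); offset now 5 = byte 0 bit 5; 43 bits remain
Read 2: bits[5:15] width=10 -> value=636 (bin 1001111100); offset now 15 = byte 1 bit 7; 33 bits remain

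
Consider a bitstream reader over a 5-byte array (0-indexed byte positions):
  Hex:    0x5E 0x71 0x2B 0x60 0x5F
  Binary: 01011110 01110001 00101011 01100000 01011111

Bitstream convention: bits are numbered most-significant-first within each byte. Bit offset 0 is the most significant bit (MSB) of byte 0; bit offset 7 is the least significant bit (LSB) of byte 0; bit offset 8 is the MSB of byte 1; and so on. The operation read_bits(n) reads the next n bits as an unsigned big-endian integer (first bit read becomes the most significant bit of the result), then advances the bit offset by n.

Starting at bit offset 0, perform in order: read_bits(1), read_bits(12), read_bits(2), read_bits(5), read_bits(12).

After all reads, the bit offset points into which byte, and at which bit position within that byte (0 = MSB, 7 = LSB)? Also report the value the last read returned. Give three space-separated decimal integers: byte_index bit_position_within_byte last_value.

Read 1: bits[0:1] width=1 -> value=0 (bin 0); offset now 1 = byte 0 bit 1; 39 bits remain
Read 2: bits[1:13] width=12 -> value=3022 (bin 101111001110); offset now 13 = byte 1 bit 5; 27 bits remain
Read 3: bits[13:15] width=2 -> value=0 (bin 00); offset now 15 = byte 1 bit 7; 25 bits remain
Read 4: bits[15:20] width=5 -> value=18 (bin 10010); offset now 20 = byte 2 bit 4; 20 bits remain
Read 5: bits[20:32] width=12 -> value=2912 (bin 101101100000); offset now 32 = byte 4 bit 0; 8 bits remain

Answer: 4 0 2912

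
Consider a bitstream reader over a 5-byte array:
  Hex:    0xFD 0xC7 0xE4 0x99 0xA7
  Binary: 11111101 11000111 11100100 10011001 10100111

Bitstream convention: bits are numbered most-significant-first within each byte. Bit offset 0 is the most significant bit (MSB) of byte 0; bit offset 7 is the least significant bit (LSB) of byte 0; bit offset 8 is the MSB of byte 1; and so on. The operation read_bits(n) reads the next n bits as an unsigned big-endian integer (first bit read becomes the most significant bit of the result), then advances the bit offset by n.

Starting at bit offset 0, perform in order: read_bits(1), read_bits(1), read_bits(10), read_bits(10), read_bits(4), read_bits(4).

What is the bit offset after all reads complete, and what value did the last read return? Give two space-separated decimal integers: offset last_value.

Answer: 30 6

Derivation:
Read 1: bits[0:1] width=1 -> value=1 (bin 1); offset now 1 = byte 0 bit 1; 39 bits remain
Read 2: bits[1:2] width=1 -> value=1 (bin 1); offset now 2 = byte 0 bit 2; 38 bits remain
Read 3: bits[2:12] width=10 -> value=988 (bin 1111011100); offset now 12 = byte 1 bit 4; 28 bits remain
Read 4: bits[12:22] width=10 -> value=505 (bin 0111111001); offset now 22 = byte 2 bit 6; 18 bits remain
Read 5: bits[22:26] width=4 -> value=2 (bin 0010); offset now 26 = byte 3 bit 2; 14 bits remain
Read 6: bits[26:30] width=4 -> value=6 (bin 0110); offset now 30 = byte 3 bit 6; 10 bits remain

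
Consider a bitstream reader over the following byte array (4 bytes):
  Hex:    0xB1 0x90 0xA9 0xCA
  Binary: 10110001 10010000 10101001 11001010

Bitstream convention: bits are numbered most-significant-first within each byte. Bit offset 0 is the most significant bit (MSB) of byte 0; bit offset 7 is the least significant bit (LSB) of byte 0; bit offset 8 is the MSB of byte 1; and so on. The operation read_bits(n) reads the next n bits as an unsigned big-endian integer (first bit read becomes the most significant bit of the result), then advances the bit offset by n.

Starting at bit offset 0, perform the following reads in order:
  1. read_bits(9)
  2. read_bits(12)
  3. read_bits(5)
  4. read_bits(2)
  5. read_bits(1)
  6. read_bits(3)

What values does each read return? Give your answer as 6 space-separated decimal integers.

Answer: 355 533 7 0 1 2

Derivation:
Read 1: bits[0:9] width=9 -> value=355 (bin 101100011); offset now 9 = byte 1 bit 1; 23 bits remain
Read 2: bits[9:21] width=12 -> value=533 (bin 001000010101); offset now 21 = byte 2 bit 5; 11 bits remain
Read 3: bits[21:26] width=5 -> value=7 (bin 00111); offset now 26 = byte 3 bit 2; 6 bits remain
Read 4: bits[26:28] width=2 -> value=0 (bin 00); offset now 28 = byte 3 bit 4; 4 bits remain
Read 5: bits[28:29] width=1 -> value=1 (bin 1); offset now 29 = byte 3 bit 5; 3 bits remain
Read 6: bits[29:32] width=3 -> value=2 (bin 010); offset now 32 = byte 4 bit 0; 0 bits remain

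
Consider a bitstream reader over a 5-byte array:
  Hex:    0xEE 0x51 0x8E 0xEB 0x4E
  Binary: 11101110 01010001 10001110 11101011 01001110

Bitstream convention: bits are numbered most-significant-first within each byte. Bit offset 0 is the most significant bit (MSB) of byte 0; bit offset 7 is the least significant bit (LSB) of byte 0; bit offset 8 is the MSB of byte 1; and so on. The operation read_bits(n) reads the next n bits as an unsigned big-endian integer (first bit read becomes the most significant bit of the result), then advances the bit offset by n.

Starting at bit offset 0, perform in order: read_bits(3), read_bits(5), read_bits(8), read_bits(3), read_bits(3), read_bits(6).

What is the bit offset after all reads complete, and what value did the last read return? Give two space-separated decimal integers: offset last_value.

Answer: 28 46

Derivation:
Read 1: bits[0:3] width=3 -> value=7 (bin 111); offset now 3 = byte 0 bit 3; 37 bits remain
Read 2: bits[3:8] width=5 -> value=14 (bin 01110); offset now 8 = byte 1 bit 0; 32 bits remain
Read 3: bits[8:16] width=8 -> value=81 (bin 01010001); offset now 16 = byte 2 bit 0; 24 bits remain
Read 4: bits[16:19] width=3 -> value=4 (bin 100); offset now 19 = byte 2 bit 3; 21 bits remain
Read 5: bits[19:22] width=3 -> value=3 (bin 011); offset now 22 = byte 2 bit 6; 18 bits remain
Read 6: bits[22:28] width=6 -> value=46 (bin 101110); offset now 28 = byte 3 bit 4; 12 bits remain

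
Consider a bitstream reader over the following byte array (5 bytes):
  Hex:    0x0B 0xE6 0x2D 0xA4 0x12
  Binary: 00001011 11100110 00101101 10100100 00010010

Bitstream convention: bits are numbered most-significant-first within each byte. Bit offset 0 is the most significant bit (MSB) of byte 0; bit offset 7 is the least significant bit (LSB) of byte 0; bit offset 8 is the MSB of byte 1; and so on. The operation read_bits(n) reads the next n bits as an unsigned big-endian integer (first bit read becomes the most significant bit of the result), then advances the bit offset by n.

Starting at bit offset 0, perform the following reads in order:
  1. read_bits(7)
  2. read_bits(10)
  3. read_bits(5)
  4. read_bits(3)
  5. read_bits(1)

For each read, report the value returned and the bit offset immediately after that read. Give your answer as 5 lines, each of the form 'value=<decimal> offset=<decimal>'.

Answer: value=5 offset=7
value=972 offset=17
value=11 offset=22
value=3 offset=25
value=0 offset=26

Derivation:
Read 1: bits[0:7] width=7 -> value=5 (bin 0000101); offset now 7 = byte 0 bit 7; 33 bits remain
Read 2: bits[7:17] width=10 -> value=972 (bin 1111001100); offset now 17 = byte 2 bit 1; 23 bits remain
Read 3: bits[17:22] width=5 -> value=11 (bin 01011); offset now 22 = byte 2 bit 6; 18 bits remain
Read 4: bits[22:25] width=3 -> value=3 (bin 011); offset now 25 = byte 3 bit 1; 15 bits remain
Read 5: bits[25:26] width=1 -> value=0 (bin 0); offset now 26 = byte 3 bit 2; 14 bits remain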